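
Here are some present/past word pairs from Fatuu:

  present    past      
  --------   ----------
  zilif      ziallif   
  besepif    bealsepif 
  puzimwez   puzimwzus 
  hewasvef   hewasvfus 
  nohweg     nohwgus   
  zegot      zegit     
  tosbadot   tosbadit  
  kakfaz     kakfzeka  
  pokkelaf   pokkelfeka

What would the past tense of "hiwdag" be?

hiwdgeka

zilif and hewasvef both end in -f yet inflect differently (ziallif, hewasvfus), so the final letter is not what conditions the rule; the last vowel is.
"hiwdag" has last vowel 'a'. The stems whose last vowel is 'a' (kakfaz → kakfzeka, pokkelaf → pokkelfeka) delete the last vowel and add -eka.
The other patterns: stems whose last vowel is 'i' insert -al- after the first vowel; stems whose last vowel is 'e' delete the last vowel and add -us; stems whose last vowel is 'o' change the last vowel to 'i'.
So hiwdag → hiwdgeka.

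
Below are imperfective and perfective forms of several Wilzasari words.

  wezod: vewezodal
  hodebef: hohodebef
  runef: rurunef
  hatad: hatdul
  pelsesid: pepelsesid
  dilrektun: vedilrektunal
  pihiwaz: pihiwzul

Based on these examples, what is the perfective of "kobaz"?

hatad and pelsesid both end in -d yet inflect differently (hatdul, pepelsesid), so the final letter is not what conditions the rule; the last vowel is.
"kobaz" has last vowel 'a'. The stems whose last vowel is 'a' (pihiwaz → pihiwzul, hatad → hatdul) delete the last vowel and add -ul.
So kobaz → kobzul.

kobzul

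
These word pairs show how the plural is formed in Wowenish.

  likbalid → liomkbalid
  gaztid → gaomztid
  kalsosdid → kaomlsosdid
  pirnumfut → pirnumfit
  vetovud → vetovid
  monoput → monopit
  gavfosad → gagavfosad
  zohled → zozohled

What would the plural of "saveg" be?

sasaveg

"saveg" has last vowel 'e'. The one such stem in the data (zohled → zozohled) repeats the first consonant+vowel as a prefix (as does gavfosad), so the same rule applies.
The other patterns: stems whose last vowel is 'i' insert -om- after the first vowel; stems whose last vowel is 'u' change the last vowel to 'i'.
So saveg → sasaveg.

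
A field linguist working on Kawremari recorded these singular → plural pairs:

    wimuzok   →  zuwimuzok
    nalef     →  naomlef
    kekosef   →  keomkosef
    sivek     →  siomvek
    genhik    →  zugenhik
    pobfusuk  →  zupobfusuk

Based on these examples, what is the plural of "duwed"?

duomwed

"duwed" has last vowel 'e'. The stems whose last vowel is 'e' (sivek → siomvek, nalef → naomlef, kekosef → keomkosef) insert -om- after the first vowel.
The other pattern: stems whose last vowel is 'i', 'o' or 'u' add the prefix zu-.
So duwed → duomwed.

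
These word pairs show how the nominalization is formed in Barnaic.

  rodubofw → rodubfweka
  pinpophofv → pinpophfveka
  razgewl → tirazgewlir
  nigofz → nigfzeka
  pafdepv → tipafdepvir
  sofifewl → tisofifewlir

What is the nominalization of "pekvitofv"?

pekvitfveka

pafdepv and pinpophofv both end in -v yet inflect differently (tipafdepvir, pinpophfveka), so the final letter is not what conditions the rule; the second-to-last letter is.
"pekvitofv" has second-to-last letter 'f'. The stems whose second-to-last letter is 'f' (nigofz → nigfzeka, rodubofw → rodubfweka, pinpophofv → pinpophfveka) delete the last vowel and add -eka.
The other pattern: stems whose second-to-last letter is 'p' or 'w' add ti- … -ir around the stem.
So pekvitofv → pekvitfveka.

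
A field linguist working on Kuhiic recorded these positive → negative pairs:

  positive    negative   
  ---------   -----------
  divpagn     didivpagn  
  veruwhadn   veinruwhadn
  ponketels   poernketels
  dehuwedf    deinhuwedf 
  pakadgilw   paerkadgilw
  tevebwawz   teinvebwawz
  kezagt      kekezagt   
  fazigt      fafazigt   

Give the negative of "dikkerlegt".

didikkerlegt

"dikkerlegt" has second-to-last letter 'g'. The stems whose second-to-last letter is 'g' (divpagn → didivpagn, fazigt → fafazigt, kezagt → kekezagt) repeat the first consonant+vowel as a prefix.
So dikkerlegt → didikkerlegt.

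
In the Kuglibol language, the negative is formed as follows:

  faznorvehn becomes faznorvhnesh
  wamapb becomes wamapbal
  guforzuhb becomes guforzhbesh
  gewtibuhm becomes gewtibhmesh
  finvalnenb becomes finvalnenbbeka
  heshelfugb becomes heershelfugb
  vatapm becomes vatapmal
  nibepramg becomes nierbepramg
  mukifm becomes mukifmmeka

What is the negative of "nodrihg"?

wamapb and heshelfugb both end in -b yet inflect differently (wamapbal, heershelfugb), so the final letter is not what conditions the rule; the second-to-last letter is.
"nodrihg" has second-to-last letter 'h'. The stems whose second-to-last letter is 'h' (gewtibuhm → gewtibhmesh, faznorvehn → faznorvhnesh, guforzuhb → guforzhbesh) delete the last vowel and add -esh.
The other patterns: stems whose second-to-last letter is 'p' add -al; stems whose second-to-last letter is 'g' or 'm' insert -er- after the first vowel; stems whose second-to-last letter is 'f' or 'n' double the final consonant and add -eka.
So nodrihg → nodrhgesh.

nodrhgesh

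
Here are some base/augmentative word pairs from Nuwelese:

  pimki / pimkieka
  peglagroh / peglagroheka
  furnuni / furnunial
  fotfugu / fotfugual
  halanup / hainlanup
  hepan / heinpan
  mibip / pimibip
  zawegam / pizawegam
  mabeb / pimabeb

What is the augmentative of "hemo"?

pimki and furnuni both end in -i yet inflect differently (pimkieka, furnunial), so the final letter is not what conditions the rule; the first letter is.
"hemo" begins with h-. The stems beginning with h- (halanup → hainlanup, hepan → heinpan) insert -in- after the first vowel.
The other patterns: stems beginning with p- add -eka; stems beginning with f- add -al; stems beginning with m- or z- add the prefix pi-.
So hemo → heinmo.

heinmo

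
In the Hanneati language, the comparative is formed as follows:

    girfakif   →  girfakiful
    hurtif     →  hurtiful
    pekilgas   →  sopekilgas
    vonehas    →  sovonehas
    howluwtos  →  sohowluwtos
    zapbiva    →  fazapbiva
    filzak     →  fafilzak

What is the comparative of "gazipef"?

gazipeful

"gazipef" ends in -f. The stems ending in -f (girfakif → girfakiful, hurtif → hurtiful) add -ul.
So gazipef → gazipeful.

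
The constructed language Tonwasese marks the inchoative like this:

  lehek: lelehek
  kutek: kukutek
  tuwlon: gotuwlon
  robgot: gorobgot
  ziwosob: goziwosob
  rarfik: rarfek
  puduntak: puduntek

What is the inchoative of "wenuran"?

wenuren

lehek and rarfik both end in -k yet inflect differently (lelehek, rarfek), so the final letter is not what conditions the rule; the last vowel is.
"wenuran" has last vowel 'a'. The one such stem in the data (puduntak → puduntek) changes the last vowel to 'e' (as does rarfik), so the same rule applies.
The other patterns: stems whose last vowel is 'e' repeat the first consonant+vowel as a prefix; stems whose last vowel is 'o' add the prefix go-.
So wenuran → wenuren.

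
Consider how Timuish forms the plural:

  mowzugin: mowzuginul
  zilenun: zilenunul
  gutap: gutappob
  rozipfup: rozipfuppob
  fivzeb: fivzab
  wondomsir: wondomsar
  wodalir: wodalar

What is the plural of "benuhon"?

benuhonul

"benuhon" ends in -n. The stems ending in -n (mowzugin → mowzuginul, zilenun → zilenunul) add -ul.
The other patterns: stems ending in -p double the final consonant and add -ob; stems ending in -b or -r change the last vowel to 'a'.
So benuhon → benuhonul.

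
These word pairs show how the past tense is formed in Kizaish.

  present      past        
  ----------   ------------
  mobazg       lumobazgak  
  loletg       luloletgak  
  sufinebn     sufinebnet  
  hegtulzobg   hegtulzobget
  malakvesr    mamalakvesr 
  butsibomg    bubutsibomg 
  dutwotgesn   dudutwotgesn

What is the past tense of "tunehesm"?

"tunehesm" has second-to-last letter 's'. The stems whose second-to-last letter is 's' (malakvesr → mamalakvesr, dutwotgesn → dudutwotgesn) repeat the first consonant+vowel as a prefix.
The other patterns: stems whose second-to-last letter is 't' or 'z' add lu- … -ak around the stem; stems whose second-to-last letter is 'b' add -et.
So tunehesm → tutunehesm.

tutunehesm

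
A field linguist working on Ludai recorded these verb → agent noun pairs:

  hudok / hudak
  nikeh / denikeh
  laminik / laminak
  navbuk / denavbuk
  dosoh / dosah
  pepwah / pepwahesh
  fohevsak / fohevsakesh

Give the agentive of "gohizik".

gohizak

"gohizik" has last vowel 'i'. The one such stem in the data (laminik → laminak) changes the last vowel to 'a' (as do dosoh, hudok), so the same rule applies.
So gohizik → gohizak.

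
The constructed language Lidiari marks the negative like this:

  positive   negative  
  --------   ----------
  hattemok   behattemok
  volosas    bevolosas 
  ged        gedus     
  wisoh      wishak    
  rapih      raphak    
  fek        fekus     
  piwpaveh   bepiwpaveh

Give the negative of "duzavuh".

beduzavuh

fek and hattemok both end in -k yet inflect differently (fekus, behattemok), so the final letter is not what conditions the rule; the number of vowels is.
"duzavuh" has 3 vowels. The stems with 3 vowels (hattemok → behattemok, piwpaveh → bepiwpaveh, volosas → bevolosas) add the prefix be-.
So duzavuh → beduzavuh.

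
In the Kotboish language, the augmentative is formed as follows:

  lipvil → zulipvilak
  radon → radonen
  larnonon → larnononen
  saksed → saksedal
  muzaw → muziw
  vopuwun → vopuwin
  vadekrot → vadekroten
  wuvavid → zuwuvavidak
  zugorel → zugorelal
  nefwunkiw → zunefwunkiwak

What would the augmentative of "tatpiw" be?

zutatpiwak

"tatpiw" has last vowel 'i'. The stems whose last vowel is 'i' (nefwunkiw → zunefwunkiwak, lipvil → zulipvilak, wuvavid → zuwuvavidak) add zu- … -ak around the stem.
The other patterns: stems whose last vowel is 'a' or 'u' change the last vowel to 'i'; stems whose last vowel is 'e' add -al; stems whose last vowel is 'o' add -en.
So tatpiw → zutatpiwak.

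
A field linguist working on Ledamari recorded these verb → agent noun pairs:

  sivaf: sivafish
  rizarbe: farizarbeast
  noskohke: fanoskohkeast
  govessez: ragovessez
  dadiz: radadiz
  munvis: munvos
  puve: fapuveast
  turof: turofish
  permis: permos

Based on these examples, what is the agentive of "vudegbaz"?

ravudegbaz

puve and govessez both have last vowel 'e' yet inflect differently (fapuveast, ragovessez), so the last vowel is not what conditions the rule; the final letter is.
"vudegbaz" ends in -z. The stems ending in -z (govessez → ragovessez, dadiz → radadiz) add the prefix ra-.
The other patterns: stems ending in -e add fa- … -ast around the stem; stems ending in -s change the last vowel to 'o'; stems ending in -f add -ish.
So vudegbaz → ravudegbaz.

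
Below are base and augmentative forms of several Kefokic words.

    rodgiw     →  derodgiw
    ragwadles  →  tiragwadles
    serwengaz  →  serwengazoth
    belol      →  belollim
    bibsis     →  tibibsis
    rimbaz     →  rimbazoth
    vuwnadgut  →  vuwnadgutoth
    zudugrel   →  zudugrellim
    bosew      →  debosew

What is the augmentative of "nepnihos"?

tinepnihos

"nepnihos" ends in -s. The stems ending in -s (ragwadles → tiragwadles, bibsis → tibibsis) add the prefix ti-.
The other patterns: stems ending in -w add the prefix de-; stems ending in -l double the final consonant and add -im; stems ending in -t or -z add -oth.
So nepnihos → tinepnihos.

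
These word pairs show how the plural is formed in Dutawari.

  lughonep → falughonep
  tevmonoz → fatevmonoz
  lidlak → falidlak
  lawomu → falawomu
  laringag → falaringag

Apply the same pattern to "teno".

fateno

Every pair shown (lughonep → falughonep, tevmonoz → fatevmonoz, lidlak → falidlak, …) follows the same rule: add the prefix fa-.
So teno → fateno.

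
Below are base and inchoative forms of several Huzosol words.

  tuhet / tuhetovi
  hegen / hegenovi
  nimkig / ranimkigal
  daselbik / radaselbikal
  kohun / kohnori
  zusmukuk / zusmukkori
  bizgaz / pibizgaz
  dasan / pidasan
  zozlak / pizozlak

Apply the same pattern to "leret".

hegen and kohun both end in -n yet inflect differently (hegenovi, kohnori), so the final letter is not what conditions the rule; the last vowel is.
"leret" has last vowel 'e'. The stems whose last vowel is 'e' (tuhet → tuhetovi, hegen → hegenovi) add -ovi.
So leret → leretovi.

leretovi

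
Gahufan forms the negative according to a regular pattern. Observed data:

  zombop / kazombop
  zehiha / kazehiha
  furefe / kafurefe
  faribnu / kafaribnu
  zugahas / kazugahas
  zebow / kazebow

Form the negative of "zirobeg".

kazirobeg

Every pair shown (zombop → kazombop, zehiha → kazehiha, furefe → kafurefe, …) follows the same rule: add the prefix ka-.
So zirobeg → kazirobeg.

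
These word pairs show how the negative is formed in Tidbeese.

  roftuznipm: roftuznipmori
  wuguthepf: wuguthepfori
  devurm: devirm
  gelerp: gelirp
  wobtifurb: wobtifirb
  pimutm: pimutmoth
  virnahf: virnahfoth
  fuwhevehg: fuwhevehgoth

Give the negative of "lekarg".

roftuznipm and devurm both end in -m yet inflect differently (roftuznipmori, devirm), so the final letter is not what conditions the rule; the second-to-last letter is.
"lekarg" has second-to-last letter 'r'. The stems whose second-to-last letter is 'r' (devurm → devirm, gelerp → gelirp, wobtifurb → wobtifirb) change the last vowel to 'i'.
So lekarg → lekirg.

lekirg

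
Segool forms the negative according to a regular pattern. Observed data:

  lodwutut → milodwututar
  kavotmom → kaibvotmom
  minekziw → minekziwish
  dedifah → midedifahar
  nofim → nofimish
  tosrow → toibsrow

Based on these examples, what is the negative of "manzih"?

tosrow and minekziw both end in -w yet inflect differently (toibsrow, minekziwish), so the final letter is not what conditions the rule; the last vowel is.
"manzih" has last vowel 'i'. The stems whose last vowel is 'i' (minekziw → minekziwish, nofim → nofimish) add -ish.
So manzih → manzihish.

manzihish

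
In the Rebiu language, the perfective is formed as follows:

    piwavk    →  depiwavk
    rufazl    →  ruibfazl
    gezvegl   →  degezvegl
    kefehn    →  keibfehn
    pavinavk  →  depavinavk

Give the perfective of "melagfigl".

gezvegl and rufazl both end in -l yet inflect differently (degezvegl, ruibfazl), so the final letter is not what conditions the rule; the second-to-last letter is.
"melagfigl" has second-to-last letter 'g'. The one such stem in the data (gezvegl → degezvegl) adds the prefix de-, so the same rule applies.
The other pattern: stems whose second-to-last letter is 'h' or 'z' insert -ib- after the first vowel.
So melagfigl → demelagfigl.

demelagfigl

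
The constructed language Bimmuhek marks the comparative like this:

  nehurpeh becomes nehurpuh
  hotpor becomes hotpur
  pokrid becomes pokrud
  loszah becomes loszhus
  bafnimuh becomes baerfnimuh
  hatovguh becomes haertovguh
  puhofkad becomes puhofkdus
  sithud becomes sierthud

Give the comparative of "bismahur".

biersmahur

"bismahur" has last vowel 'u'. The stems whose last vowel is 'u' (bafnimuh → baerfnimuh, hatovguh → haertovguh, sithud → sierthud) insert -er- after the first vowel.
The other patterns: stems whose last vowel is 'a' delete the last vowel and add -us; stems whose last vowel is 'e', 'i' or 'o' change the last vowel to 'u'.
So bismahur → biersmahur.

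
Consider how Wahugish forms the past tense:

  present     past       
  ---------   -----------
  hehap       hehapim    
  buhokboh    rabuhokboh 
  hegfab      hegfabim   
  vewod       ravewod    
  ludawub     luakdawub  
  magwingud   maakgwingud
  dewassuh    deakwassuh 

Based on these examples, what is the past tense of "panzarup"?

paaknzarup

hegfab and ludawub both end in -b yet inflect differently (hegfabim, luakdawub), so the final letter is not what conditions the rule; the last vowel is.
"panzarup" has last vowel 'u'. The stems whose last vowel is 'u' (ludawub → luakdawub, dewassuh → deakwassuh, magwingud → maakgwingud) insert -ak- after the first vowel.
So panzarup → paaknzarup.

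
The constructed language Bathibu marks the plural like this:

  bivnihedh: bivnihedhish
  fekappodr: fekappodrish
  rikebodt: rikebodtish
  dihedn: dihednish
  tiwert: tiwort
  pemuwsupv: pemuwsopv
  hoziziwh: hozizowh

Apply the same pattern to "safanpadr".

safanpadrish

rikebodt and tiwert both end in -t yet inflect differently (rikebodtish, tiwort), so the final letter is not what conditions the rule; the second-to-last letter is.
"safanpadr" has second-to-last letter 'd'. The stems whose second-to-last letter is 'd' (bivnihedh → bivnihedhish, fekappodr → fekappodrish, rikebodt → rikebodtish) add -ish.
So safanpadr → safanpadrish.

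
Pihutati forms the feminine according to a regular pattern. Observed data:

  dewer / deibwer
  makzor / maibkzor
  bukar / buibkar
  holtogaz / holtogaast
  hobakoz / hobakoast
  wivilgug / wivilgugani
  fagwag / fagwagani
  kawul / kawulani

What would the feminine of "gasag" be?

gasagani

bukar and holtogaz both have last vowel 'a' yet inflect differently (buibkar, holtogaast), so the last vowel is not what conditions the rule; the final letter is.
"gasag" ends in -g. The stems ending in -g (wivilgug → wivilgugani, fagwag → fagwagani) add -ani.
The other patterns: stems ending in -r insert -ib- after the first vowel; stems ending in -z drop the final letter and add -ast.
So gasag → gasagani.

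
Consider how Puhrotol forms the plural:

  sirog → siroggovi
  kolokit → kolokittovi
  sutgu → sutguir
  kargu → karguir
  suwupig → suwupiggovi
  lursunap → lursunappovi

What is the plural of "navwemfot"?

navwemfottovi

kargu and kolokit both begin with k- yet inflect differently (karguir, kolokittovi), so the first letter is not what conditions the rule; whether the stem ends in a vowel or a consonant is.
"navwemfot" ends in a consonant. The stems ending in a consonant (kolokit → kolokittovi, suwupig → suwupiggovi, sirog → siroggovi) double the final consonant and add -ovi.
The other pattern: stems ending in a vowel add -ir.
So navwemfot → navwemfottovi.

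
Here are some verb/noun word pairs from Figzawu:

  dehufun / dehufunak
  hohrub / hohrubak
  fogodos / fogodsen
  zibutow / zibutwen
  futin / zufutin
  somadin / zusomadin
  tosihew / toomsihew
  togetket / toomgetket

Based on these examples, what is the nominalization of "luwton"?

luwtnen

"luwton" has last vowel 'o'. The stems whose last vowel is 'o' (fogodos → fogodsen, zibutow → zibutwen) delete the last vowel and add -en.
The other patterns: stems whose last vowel is 'u' add -ak; stems whose last vowel is 'i' add the prefix zu-; stems whose last vowel is 'e' insert -om- after the first vowel.
So luwton → luwtnen.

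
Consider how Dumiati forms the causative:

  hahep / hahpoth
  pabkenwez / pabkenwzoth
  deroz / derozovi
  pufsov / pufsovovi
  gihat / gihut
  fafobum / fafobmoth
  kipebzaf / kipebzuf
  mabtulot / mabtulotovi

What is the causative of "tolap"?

mabtulot and gihat both end in -t yet inflect differently (mabtulotovi, gihut), so the final letter is not what conditions the rule; the last vowel is.
"tolap" has last vowel 'a'. The stems whose last vowel is 'a' (gihat → gihut, kipebzaf → kipebzuf) change the last vowel to 'u'.
The other patterns: stems whose last vowel is 'o' add -ovi; stems whose last vowel is 'e' or 'u' delete the last vowel and add -oth.
So tolap → tolup.

tolup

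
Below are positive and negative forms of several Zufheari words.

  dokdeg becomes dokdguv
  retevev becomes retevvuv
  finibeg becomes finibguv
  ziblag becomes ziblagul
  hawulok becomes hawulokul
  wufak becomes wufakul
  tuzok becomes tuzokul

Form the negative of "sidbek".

dokdeg and ziblag both end in -g yet inflect differently (dokdguv, ziblagul), so the final letter is not what conditions the rule; the last vowel is.
"sidbek" has last vowel 'e'. The stems whose last vowel is 'e' (dokdeg → dokdguv, retevev → retevvuv, finibeg → finibguv) delete the last vowel and add -uv.
The other pattern: stems whose last vowel is 'a' or 'o' add -ul.
So sidbek → sidbkuv.

sidbkuv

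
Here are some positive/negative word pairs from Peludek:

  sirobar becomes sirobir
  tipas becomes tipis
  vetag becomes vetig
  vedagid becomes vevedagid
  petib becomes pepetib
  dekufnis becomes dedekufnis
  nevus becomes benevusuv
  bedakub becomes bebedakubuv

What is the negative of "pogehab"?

pogehib

tipas and dekufnis both end in -s yet inflect differently (tipis, dedekufnis), so the final letter is not what conditions the rule; the last vowel is.
"pogehab" has last vowel 'a'. The stems whose last vowel is 'a' (sirobar → sirobir, tipas → tipis, vetag → vetig) change the last vowel to 'i'.
The other patterns: stems whose last vowel is 'i' repeat the first consonant+vowel as a prefix; stems whose last vowel is 'u' add be- … -uv around the stem.
So pogehab → pogehib.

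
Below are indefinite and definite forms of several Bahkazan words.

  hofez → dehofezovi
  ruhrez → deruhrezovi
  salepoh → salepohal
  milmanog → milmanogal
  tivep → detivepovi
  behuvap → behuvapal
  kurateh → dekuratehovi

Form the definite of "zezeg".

dezezegovi

tivep and behuvap both end in -p yet inflect differently (detivepovi, behuvapal), so the final letter is not what conditions the rule; the last vowel is.
"zezeg" has last vowel 'e'. The stems whose last vowel is 'e' (ruhrez → deruhrezovi, hofez → dehofezovi, kurateh → dekuratehovi) add de- … -ovi around the stem.
So zezeg → dezezegovi.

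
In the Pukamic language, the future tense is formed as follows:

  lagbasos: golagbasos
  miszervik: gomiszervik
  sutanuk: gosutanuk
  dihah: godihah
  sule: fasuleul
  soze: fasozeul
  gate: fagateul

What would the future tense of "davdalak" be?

godavdalak

sutanuk and sule both begin with s- yet inflect differently (gosutanuk, fasuleul), so the first letter is not what conditions the rule; whether the stem ends in a vowel or a consonant is.
"davdalak" ends in a consonant. The stems ending in a consonant (lagbasos → golagbasos, miszervik → gomiszervik, sutanuk → gosutanuk) add the prefix go-.
The other pattern: stems ending in a vowel add fa- … -ul around the stem.
So davdalak → godavdalak.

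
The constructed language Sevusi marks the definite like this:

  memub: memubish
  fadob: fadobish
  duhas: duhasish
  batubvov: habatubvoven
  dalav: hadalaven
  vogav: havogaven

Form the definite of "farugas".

farugasish

"farugas" ends in -s. The one such stem in the data (duhas → duhasish) adds -ish, so the same rule applies.
The other pattern: stems ending in -v add ha- … -en around the stem.
So farugas → farugasish.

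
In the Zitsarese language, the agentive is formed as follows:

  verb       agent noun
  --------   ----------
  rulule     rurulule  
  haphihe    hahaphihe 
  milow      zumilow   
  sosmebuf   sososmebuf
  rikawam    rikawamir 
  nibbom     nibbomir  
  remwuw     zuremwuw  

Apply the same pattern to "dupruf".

dudupruf

nibbom and milow both have last vowel 'o' yet inflect differently (nibbomir, zumilow), so the last vowel is not what conditions the rule; the final letter is.
"dupruf" ends in -f. The one such stem in the data (sosmebuf → sososmebuf) repeats the first consonant+vowel as a prefix (as do haphihe, rulule), so the same rule applies.
So dupruf → dudupruf.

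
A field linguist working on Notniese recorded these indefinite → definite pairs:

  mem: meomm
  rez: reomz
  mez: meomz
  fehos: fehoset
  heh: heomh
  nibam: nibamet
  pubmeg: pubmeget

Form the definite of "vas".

nibam and mem both end in -m yet inflect differently (nibamet, meomm), so the final letter is not what conditions the rule; the number of vowels is.
"vas" has 1 vowel. The stems with 1 vowel (mem → meomm, mez → meomz, heh → heomh) insert -om- after the first vowel.
The other pattern: stems with 2 vowels add -et.
So vas → vaoms.

vaoms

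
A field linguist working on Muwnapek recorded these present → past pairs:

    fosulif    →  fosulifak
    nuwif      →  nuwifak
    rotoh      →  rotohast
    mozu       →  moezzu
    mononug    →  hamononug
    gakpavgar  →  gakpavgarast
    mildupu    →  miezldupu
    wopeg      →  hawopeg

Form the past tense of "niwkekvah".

niwkekvahast

"niwkekvah" ends in -h. The one such stem in the data (rotoh → rotohast) adds -ast, so the same rule applies.
The other patterns: stems ending in -g add the prefix ha-; stems ending in -f add -ak; stems ending in -u insert -ez- after the first vowel.
So niwkekvah → niwkekvahast.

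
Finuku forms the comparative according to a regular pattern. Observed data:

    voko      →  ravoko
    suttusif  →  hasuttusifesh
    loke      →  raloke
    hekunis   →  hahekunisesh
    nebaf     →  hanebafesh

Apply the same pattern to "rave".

rarave

"rave" ends in a vowel. The stems ending in a vowel (loke → raloke, voko → ravoko) add the prefix ra-.
So rave → rarave.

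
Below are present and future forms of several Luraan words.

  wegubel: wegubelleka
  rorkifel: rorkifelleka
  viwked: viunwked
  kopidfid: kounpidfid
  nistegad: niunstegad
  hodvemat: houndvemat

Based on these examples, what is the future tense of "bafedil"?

wegubel and viwked both have last vowel 'e' yet inflect differently (wegubelleka, viunwked), so the last vowel is not what conditions the rule; the final letter is.
"bafedil" ends in -l. The stems ending in -l (wegubel → wegubelleka, rorkifel → rorkifelleka) double the final consonant and add -eka.
The other pattern: stems ending in -d or -t insert -un- after the first vowel.
So bafedil → bafedilleka.

bafedilleka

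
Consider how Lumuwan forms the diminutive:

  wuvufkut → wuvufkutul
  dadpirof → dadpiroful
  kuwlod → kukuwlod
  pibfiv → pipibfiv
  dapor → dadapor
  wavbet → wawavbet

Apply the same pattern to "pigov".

pipigov

wuvufkut and wavbet both end in -t yet inflect differently (wuvufkutul, wawavbet), so the final letter is not what conditions the rule; the number of vowels is.
"pigov" has 2 vowels. The stems with 2 vowels (kuwlod → kukuwlod, pibfiv → pipibfiv, dapor → dadapor) repeat the first consonant+vowel as a prefix.
So pigov → pipigov.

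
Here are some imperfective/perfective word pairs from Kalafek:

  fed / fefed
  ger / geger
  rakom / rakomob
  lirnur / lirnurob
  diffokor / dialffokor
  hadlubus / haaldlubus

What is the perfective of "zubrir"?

ger and lirnur both end in -r yet inflect differently (geger, lirnurob), so the final letter is not what conditions the rule; the number of vowels is.
"zubrir" has 2 vowels. The stems with 2 vowels (rakom → rakomob, lirnur → lirnurob) add -ob.
So zubrir → zubrirob.

zubrirob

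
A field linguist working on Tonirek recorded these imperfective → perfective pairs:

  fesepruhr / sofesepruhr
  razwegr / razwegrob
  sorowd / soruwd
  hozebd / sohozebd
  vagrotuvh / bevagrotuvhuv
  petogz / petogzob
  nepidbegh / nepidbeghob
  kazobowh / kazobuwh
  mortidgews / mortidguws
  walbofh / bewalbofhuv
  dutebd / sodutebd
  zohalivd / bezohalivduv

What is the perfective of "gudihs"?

sogudihs

fesepruhr and razwegr both end in -r yet inflect differently (sofesepruhr, razwegrob), so the final letter is not what conditions the rule; the second-to-last letter is.
"gudihs" has second-to-last letter 'h'. The one such stem in the data (fesepruhr → sofesepruhr) adds the prefix so-, so the same rule applies.
So gudihs → sogudihs.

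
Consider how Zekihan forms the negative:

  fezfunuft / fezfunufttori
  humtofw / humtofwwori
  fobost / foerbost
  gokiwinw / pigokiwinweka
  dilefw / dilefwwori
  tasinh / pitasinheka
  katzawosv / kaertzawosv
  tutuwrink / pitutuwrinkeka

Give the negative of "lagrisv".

"lagrisv" has second-to-last letter 's'. The stems whose second-to-last letter is 's' (fobost → foerbost, katzawosv → kaertzawosv) insert -er- after the first vowel.
So lagrisv → laergrisv.

laergrisv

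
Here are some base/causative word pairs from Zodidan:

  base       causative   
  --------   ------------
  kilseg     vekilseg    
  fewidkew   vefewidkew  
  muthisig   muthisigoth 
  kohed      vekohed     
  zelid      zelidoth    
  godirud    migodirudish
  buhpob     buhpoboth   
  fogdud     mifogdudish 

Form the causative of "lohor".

"lohor" has last vowel 'o'. The one such stem in the data (buhpob → buhpoboth) adds -oth, so the same rule applies.
The other patterns: stems whose last vowel is 'e' add the prefix ve-; stems whose last vowel is 'u' add mi- … -ish around the stem.
So lohor → lohoroth.

lohoroth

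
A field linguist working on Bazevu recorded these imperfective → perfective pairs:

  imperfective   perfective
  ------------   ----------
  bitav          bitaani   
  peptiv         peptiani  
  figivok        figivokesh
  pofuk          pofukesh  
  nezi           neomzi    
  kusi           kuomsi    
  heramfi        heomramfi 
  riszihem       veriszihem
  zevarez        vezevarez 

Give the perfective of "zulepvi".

zuomlepvi

peptiv and nezi both have last vowel 'i' yet inflect differently (peptiani, neomzi), so the last vowel is not what conditions the rule; the final letter is.
"zulepvi" ends in -i. The stems ending in -i (nezi → neomzi, kusi → kuomsi, heramfi → heomramfi) insert -om- after the first vowel.
The other patterns: stems ending in -v drop the final letter and add -ani; stems ending in -k add -esh; stems ending in -m or -z add the prefix ve-.
So zulepvi → zuomlepvi.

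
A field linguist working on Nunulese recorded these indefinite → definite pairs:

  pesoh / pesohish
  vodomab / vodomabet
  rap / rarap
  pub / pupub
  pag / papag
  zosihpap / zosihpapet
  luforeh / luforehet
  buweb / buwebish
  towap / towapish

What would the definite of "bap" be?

babap

"bap" has 1 vowel. The stems with 1 vowel (pub → pupub, pag → papag, rap → rarap) repeat the first consonant+vowel as a prefix.
The other patterns: stems with 2 vowels add -ish; stems with 3 vowels add -et.
So bap → babap.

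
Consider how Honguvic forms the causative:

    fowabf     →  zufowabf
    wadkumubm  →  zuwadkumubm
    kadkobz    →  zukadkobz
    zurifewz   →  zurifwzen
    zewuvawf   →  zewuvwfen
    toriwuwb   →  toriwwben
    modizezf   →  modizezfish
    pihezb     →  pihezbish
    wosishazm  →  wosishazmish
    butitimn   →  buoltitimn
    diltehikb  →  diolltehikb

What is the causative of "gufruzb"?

kadkobz and zurifewz both end in -z yet inflect differently (zukadkobz, zurifwzen), so the final letter is not what conditions the rule; the second-to-last letter is.
"gufruzb" has second-to-last letter 'z'. The stems whose second-to-last letter is 'z' (modizezf → modizezfish, pihezb → pihezbish, wosishazm → wosishazmish) add -ish.
So gufruzb → gufruzbish.

gufruzbish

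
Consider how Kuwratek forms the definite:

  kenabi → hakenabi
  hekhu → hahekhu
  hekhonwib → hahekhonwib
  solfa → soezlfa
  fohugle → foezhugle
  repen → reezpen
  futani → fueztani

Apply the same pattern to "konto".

hakonto

kenabi and futani both end in -i yet inflect differently (hakenabi, fueztani), so the final letter is not what conditions the rule; the first letter is.
"konto" begins with k-. The one such stem in the data (kenabi → hakenabi) adds the prefix ha-, so the same rule applies.
The other pattern: stems beginning with f-, r- or s- insert -ez- after the first vowel.
So konto → hakonto.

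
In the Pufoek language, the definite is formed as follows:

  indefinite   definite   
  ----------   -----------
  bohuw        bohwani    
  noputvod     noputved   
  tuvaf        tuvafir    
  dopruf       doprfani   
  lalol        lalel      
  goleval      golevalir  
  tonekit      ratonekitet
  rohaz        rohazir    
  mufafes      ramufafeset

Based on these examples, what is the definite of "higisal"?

dopruf and tuvaf both end in -f yet inflect differently (doprfani, tuvafir), so the final letter is not what conditions the rule; the last vowel is.
"higisal" has last vowel 'a'. The stems whose last vowel is 'a' (rohaz → rohazir, tuvaf → tuvafir, goleval → golevalir) add -ir.
So higisal → higisalir.

higisalir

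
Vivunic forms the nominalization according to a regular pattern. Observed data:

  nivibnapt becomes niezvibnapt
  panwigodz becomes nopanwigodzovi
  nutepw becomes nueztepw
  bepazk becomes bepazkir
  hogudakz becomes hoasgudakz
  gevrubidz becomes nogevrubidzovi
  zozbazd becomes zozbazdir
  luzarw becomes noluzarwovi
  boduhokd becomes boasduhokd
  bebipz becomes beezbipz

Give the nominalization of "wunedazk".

bebipz and hogudakz both end in -z yet inflect differently (beezbipz, hoasgudakz), so the final letter is not what conditions the rule; the second-to-last letter is.
"wunedazk" has second-to-last letter 'z'. The stems whose second-to-last letter is 'z' (zozbazd → zozbazdir, bepazk → bepazkir) add -ir.
So wunedazk → wunedazkir.

wunedazkir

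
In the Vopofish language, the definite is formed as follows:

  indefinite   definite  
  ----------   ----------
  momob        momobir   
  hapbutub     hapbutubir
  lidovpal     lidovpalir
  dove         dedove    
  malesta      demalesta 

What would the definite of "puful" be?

lidovpal and malesta both have last vowel 'a' yet inflect differently (lidovpalir, demalesta), so the last vowel is not what conditions the rule; whether the stem ends in a vowel or a consonant is.
"puful" ends in a consonant. The stems ending in a consonant (momob → momobir, lidovpal → lidovpalir, hapbutub → hapbutubir) add -ir.
The other pattern: stems ending in a vowel add the prefix de-.
So puful → pufulir.

pufulir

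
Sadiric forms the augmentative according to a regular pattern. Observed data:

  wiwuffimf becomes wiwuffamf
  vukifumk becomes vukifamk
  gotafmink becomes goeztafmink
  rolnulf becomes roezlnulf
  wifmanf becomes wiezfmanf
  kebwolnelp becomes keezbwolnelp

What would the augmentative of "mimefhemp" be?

mimefhamp

vukifumk and gotafmink both end in -k yet inflect differently (vukifamk, goeztafmink), so the final letter is not what conditions the rule; the second-to-last letter is.
"mimefhemp" has second-to-last letter 'm'. The stems whose second-to-last letter is 'm' (wiwuffimf → wiwuffamf, vukifumk → vukifamk) change the last vowel to 'a'.
The other pattern: stems whose second-to-last letter is 'l' or 'n' insert -ez- after the first vowel.
So mimefhemp → mimefhamp.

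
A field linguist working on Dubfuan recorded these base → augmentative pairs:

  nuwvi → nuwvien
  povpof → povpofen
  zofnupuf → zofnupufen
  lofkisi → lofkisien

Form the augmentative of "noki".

nokien

Every pair shown (nuwvi → nuwvien, povpof → povpofen, zofnupuf → zofnupufen, …) follows the same rule: add -en.
So noki → nokien.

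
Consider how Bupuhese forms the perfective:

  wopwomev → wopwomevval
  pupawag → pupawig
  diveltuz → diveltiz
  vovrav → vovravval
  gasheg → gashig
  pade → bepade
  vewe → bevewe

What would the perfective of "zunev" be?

pade and wopwomev both have last vowel 'e' yet inflect differently (bepade, wopwomevval), so the last vowel is not what conditions the rule; the final letter is.
"zunev" ends in -v. The stems ending in -v (wopwomev → wopwomevval, vovrav → vovravval) double the final consonant and add -al.
The other patterns: stems ending in -e add the prefix be-; stems ending in -g or -z change the last vowel to 'i'.
So zunev → zunevval.

zunevval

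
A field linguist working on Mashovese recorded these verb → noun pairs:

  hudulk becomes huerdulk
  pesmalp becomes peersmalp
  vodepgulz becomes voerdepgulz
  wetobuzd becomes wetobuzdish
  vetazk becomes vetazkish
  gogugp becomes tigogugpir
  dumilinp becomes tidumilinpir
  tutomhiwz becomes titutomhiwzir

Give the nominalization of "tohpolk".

hudulk and vetazk both end in -k yet inflect differently (huerdulk, vetazkish), so the final letter is not what conditions the rule; the second-to-last letter is.
"tohpolk" has second-to-last letter 'l'. The stems whose second-to-last letter is 'l' (hudulk → huerdulk, pesmalp → peersmalp, vodepgulz → voerdepgulz) insert -er- after the first vowel.
The other patterns: stems whose second-to-last letter is 'z' add -ish; stems whose second-to-last letter is 'g', 'n' or 'w' add ti- … -ir around the stem.
So tohpolk → toerhpolk.

toerhpolk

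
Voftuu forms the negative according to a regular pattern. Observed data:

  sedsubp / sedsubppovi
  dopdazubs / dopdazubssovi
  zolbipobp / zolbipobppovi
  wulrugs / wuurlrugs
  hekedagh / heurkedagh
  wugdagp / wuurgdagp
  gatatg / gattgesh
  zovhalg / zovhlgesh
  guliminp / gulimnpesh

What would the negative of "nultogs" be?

nuurltogs

dopdazubs and wulrugs both end in -s yet inflect differently (dopdazubssovi, wuurlrugs), so the final letter is not what conditions the rule; the second-to-last letter is.
"nultogs" has second-to-last letter 'g'. The stems whose second-to-last letter is 'g' (wulrugs → wuurlrugs, hekedagh → heurkedagh, wugdagp → wuurgdagp) insert -ur- after the first vowel.
So nultogs → nuurltogs.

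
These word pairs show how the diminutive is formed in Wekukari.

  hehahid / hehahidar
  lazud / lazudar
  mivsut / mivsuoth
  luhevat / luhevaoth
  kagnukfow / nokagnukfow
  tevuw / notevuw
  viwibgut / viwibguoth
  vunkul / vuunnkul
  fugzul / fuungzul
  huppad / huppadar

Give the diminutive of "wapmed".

fugzul and viwibgut both have last vowel 'u' yet inflect differently (fuungzul, viwibguoth), so the last vowel is not what conditions the rule; the final letter is.
"wapmed" ends in -d. The stems ending in -d (huppad → huppadar, hehahid → hehahidar, lazud → lazudar) add -ar.
The other patterns: stems ending in -l insert -un- after the first vowel; stems ending in -t drop the final letter and add -oth; stems ending in -w add the prefix no-.
So wapmed → wapmedar.

wapmedar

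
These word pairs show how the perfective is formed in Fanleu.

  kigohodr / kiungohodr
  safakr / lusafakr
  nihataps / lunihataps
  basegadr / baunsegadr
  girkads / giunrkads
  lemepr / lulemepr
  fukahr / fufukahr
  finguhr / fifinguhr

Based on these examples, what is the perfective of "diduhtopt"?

kigohodr and finguhr both end in -r yet inflect differently (kiungohodr, fifinguhr), so the final letter is not what conditions the rule; the second-to-last letter is.
"diduhtopt" has second-to-last letter 'p'. The stems whose second-to-last letter is 'p' (nihataps → lunihataps, lemepr → lulemepr) add the prefix lu-.
The other patterns: stems whose second-to-last letter is 'd' insert -un- after the first vowel; stems whose second-to-last letter is 'h' repeat the first consonant+vowel as a prefix.
So diduhtopt → ludiduhtopt.

ludiduhtopt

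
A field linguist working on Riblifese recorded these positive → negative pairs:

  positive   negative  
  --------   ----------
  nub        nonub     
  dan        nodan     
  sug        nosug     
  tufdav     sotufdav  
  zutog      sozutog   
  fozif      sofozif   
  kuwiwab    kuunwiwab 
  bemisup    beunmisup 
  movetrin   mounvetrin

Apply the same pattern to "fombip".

sug and zutog both end in -g yet inflect differently (nosug, sozutog), so the final letter is not what conditions the rule; the number of vowels is.
"fombip" has 2 vowels. The stems with 2 vowels (tufdav → sotufdav, zutog → sozutog, fozif → sofozif) add the prefix so-.
The other patterns: stems with 1 vowel add the prefix no-; stems with 3 vowels insert -un- after the first vowel.
So fombip → sofombip.

sofombip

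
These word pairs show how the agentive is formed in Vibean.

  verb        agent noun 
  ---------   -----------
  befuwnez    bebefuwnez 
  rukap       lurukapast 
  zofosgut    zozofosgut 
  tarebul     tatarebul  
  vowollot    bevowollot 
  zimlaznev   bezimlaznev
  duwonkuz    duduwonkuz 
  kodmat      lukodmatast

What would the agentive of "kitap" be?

lukitapast

zofosgut and kodmat both end in -t yet inflect differently (zozofosgut, lukodmatast), so the final letter is not what conditions the rule; the last vowel is.
"kitap" has last vowel 'a'. The stems whose last vowel is 'a' (kodmat → lukodmatast, rukap → lurukapast) add lu- … -ast around the stem.
So kitap → lukitapast.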